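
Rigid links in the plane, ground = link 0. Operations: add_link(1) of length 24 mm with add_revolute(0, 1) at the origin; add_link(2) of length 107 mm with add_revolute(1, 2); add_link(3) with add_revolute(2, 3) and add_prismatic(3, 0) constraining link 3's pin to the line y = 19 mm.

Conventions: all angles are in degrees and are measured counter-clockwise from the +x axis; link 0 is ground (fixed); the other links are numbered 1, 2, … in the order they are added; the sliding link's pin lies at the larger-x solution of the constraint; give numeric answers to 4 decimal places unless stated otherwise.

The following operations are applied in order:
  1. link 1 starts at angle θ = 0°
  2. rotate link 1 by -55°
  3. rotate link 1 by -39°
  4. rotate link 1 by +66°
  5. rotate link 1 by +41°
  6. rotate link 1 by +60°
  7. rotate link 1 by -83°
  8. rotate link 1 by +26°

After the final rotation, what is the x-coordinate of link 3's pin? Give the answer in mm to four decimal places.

geometry: r = 24 mm, L = 107 mm, e = 19 mm; θ starts at 0°
rotate link 1 by -55°: θ ← 0° -55° = -55°
rotate link 1 by -39°: θ ← -55° -39° = -94°
rotate link 1 by +66°: θ ← -94° +66° = -28°
rotate link 1 by +41°: θ ← -28° +41° = 13°
rotate link 1 by +60°: θ ← 13° +60° = 73°
rotate link 1 by -83°: θ ← 73° -83° = -10°
rotate link 1 by +26°: θ ← -10° +26° = 16°
crank pin P = (r cos θ, r sin θ) = (23.070281, 6.615297)
h = r sin θ − e = 6.615297 − 19 = -12.384703
x = r cos θ + √(L² − h²) = 23.070281 + 106.280850 = 129.351131

129.3511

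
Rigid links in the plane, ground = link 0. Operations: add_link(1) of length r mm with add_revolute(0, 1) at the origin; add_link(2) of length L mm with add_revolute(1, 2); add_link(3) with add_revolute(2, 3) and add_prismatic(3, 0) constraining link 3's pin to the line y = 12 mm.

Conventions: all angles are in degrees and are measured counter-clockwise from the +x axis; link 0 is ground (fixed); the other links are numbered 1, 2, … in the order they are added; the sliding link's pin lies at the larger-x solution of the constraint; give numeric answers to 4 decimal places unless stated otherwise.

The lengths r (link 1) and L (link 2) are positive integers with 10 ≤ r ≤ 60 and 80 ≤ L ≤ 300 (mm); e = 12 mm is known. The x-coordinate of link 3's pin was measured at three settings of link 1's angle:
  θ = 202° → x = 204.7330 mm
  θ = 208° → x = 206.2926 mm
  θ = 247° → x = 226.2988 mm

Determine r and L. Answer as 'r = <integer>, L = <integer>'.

constraint per measurement: (x − r cos θ)² + (r sin θ − e)² = L²
subtracting the θ₁ and θ₂ equations cancels the r² and L² terms:
r = (x₁² − x₂²) / (2[(x₁cos θ₁ + e sin θ₁) − (x₂cos θ₂ + e sin θ₂)]) = 48.9999 → r = 49
L² = (x₁ − r cos θ₁)² + (r sin θ₁ − e)² = 63504.0016 → L = 252.0000 → L = 252
check at θ₃=247°: x = 226.2988 (printed 226.2988) ✓

r = 49, L = 252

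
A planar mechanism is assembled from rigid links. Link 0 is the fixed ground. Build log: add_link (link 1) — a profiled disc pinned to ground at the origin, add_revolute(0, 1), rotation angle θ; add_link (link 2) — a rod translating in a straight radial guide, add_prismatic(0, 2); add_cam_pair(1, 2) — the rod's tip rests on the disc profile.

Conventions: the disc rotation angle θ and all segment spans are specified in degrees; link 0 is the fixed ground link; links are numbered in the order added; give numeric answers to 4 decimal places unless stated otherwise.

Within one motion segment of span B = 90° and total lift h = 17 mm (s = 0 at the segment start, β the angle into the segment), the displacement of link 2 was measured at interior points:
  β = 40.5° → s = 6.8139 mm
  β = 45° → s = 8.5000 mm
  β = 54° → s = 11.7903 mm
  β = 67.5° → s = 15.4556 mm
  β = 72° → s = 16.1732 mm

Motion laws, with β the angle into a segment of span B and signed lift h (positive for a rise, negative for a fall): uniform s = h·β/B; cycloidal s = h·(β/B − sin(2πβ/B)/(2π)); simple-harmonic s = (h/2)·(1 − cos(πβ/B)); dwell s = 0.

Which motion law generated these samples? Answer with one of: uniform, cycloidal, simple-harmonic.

candidates at β/B = r: uniform s = h·r (linear in β); cycloidal s = h·(r − sin(2πr)/(2π)); simple-harmonic s = (h/2)(1 − cos(πr))
β=40.5°: printed 6.8139 | uniform 7.6500, cycloidal 6.8139, simple-harmonic 7.1703
β=45°: printed 8.5000 | uniform 8.5000, cycloidal 8.5000, simple-harmonic 8.5000
β=54°: printed 11.7903 | uniform 10.2000, cycloidal 11.7903, simple-harmonic 11.1266
β=67.5°: printed 15.4556 | uniform 12.7500, cycloidal 15.4556, simple-harmonic 14.5104
β=72°: printed 16.1732 | uniform 13.6000, cycloidal 16.1732, simple-harmonic 15.3766
only one law matches every sample → cycloidal

cycloidal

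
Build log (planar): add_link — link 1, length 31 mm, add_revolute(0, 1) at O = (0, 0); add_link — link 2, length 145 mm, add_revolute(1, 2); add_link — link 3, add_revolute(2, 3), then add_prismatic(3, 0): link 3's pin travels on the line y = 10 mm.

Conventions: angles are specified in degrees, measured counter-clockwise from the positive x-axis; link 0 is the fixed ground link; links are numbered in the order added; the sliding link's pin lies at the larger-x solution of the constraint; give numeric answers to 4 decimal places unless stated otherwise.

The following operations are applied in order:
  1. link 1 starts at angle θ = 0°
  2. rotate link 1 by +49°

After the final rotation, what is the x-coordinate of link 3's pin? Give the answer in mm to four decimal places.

geometry: r = 31 mm, L = 145 mm, e = 10 mm; θ starts at 0°
rotate link 1 by +49°: θ ← 0° +49° = 49°
crank pin P = (r cos θ, r sin θ) = (20.337830, 23.395997)
h = r sin θ − e = 23.395997 − 10 = 13.395997
x = r cos θ + √(L² − h²) = 20.337830 + 144.379871 = 164.717701

164.7177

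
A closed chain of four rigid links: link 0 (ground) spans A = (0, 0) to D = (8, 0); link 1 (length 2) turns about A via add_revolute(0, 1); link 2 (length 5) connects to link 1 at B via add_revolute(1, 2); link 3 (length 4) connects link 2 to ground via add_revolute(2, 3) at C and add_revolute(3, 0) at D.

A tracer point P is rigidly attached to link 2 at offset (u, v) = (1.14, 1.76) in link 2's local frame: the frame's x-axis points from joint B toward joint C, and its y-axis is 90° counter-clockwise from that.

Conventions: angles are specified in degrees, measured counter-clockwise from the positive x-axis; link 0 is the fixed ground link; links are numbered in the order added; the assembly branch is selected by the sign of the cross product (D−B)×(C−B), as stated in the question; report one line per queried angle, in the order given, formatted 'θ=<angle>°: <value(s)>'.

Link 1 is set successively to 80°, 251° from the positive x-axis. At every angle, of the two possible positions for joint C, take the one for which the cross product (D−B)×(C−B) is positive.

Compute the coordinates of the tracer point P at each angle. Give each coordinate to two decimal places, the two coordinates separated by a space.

A=(0,0), D=(8.00,0)
θ=80°: B = A + 2.00·(cos80°, sin80°) = (0.3473, 1.9696)
θ=80°: |BD| = 7.9021
θ=80°: circle(B,5.00) ∩ circle(D,4.00): a=4.5205, h=2.1366
θ=80°:   candidates: C₊=(5.2577,2.9120) cross=16.883; C₋=(4.1926,-1.2263) cross=-16.883
θ=80°:   branch + wants cross > 0 → take C=(5.2577,2.9120) (cross=16.883)
θ=80°: ex = (C−B)/|BC| = (0.9821,0.1885); ey = (-0.1885,0.9821)
θ=80°: P = B + 1.14·ex + 1.76·ey = (1.1351,3.9129)
θ=251°: B = A + 2.00·(cos251°, sin251°) = (-0.6511, -1.8910)
θ=251°: |BD| = 8.8554
θ=251°: circle(B,5.00) ∩ circle(D,4.00): a=4.9359, h=0.7983
θ=251°:   candidates: C₊=(4.0004,-0.0572) cross=7.069; C₋=(4.3413,-1.6169) cross=-7.069
θ=251°:   branch + wants cross > 0 → take C=(4.0004,-0.0572) (cross=7.069)
θ=251°: ex = (C−B)/|BC| = (0.9303,0.3668); ey = (-0.3668,0.9303)
θ=251°: P = B + 1.14·ex + 1.76·ey = (-0.2361,0.1644)

θ=80°: 1.14 3.91
θ=251°: -0.24 0.16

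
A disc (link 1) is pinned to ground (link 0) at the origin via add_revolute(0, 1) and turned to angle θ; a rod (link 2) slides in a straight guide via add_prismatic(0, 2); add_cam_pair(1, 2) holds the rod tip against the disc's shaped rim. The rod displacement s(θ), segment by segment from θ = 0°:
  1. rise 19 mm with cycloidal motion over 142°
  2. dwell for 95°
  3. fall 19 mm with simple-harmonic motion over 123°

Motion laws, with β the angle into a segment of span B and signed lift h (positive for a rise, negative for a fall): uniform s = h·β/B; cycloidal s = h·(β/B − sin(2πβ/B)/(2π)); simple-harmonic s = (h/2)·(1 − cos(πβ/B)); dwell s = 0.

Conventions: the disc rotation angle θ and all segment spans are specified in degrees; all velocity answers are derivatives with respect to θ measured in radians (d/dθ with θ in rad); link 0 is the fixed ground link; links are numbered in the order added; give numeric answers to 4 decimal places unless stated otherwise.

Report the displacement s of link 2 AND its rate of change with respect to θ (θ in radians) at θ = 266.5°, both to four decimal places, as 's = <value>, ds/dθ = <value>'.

segment 1 (0° to 142°, cycloidal, h = 19) is passed completely: s = 0.0000 + (19) = 19.0000
segment 2 (142° to 237°, dwell): s unchanged at 19.0000
θ = 266.5° falls in segment 3 (237° to 360°, simple-harmonic, h = -19): β = 266.5 − 237 = 29.5°, B = 123°; Δs = -19/2·(1 − cos(π·0.2398)) = -2.5715; s = 19.0000 − 2.5715 = 16.4285
velocity in seg [237°–360°] (simple-harmonic), θ in radians: β = 29.5° = 0.5149 rad, B = 123° = 2.1468 rad; ds/dθ = (πh/(2B)) sin(πβ/B) = (π·(-19)/(2·2.1468)) sin(π·0.2398) = -9.511696 mm/rad

s = 16.4285, ds/dθ = -9.5117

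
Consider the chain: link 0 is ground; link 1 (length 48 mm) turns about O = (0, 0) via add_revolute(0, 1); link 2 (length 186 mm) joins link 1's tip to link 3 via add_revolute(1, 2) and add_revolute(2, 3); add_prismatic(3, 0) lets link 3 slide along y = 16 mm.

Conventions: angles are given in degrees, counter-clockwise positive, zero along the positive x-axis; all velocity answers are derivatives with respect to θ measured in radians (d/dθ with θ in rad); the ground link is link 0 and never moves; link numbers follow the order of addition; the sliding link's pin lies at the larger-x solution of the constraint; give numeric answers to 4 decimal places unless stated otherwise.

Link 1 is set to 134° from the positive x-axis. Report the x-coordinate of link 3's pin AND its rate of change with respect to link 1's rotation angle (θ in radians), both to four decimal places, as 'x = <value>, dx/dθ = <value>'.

geometry: r = 48 mm, L = 186 mm, e = 16 mm
crank pin P = (r cos θ, r sin θ) = (-33.343602, 34.528310)
h = r sin θ − e = 34.528310 − 16 = 18.528310
x = r cos θ + √(L² − h²) = -33.343602 + 185.074854 = 151.731253
dx/dθ = −r sin θ − h·r cos θ/√(L² − h²) (θ in radians; h = 18.528310) = -31.190198

x = 151.7313, dx/dθ = -31.1902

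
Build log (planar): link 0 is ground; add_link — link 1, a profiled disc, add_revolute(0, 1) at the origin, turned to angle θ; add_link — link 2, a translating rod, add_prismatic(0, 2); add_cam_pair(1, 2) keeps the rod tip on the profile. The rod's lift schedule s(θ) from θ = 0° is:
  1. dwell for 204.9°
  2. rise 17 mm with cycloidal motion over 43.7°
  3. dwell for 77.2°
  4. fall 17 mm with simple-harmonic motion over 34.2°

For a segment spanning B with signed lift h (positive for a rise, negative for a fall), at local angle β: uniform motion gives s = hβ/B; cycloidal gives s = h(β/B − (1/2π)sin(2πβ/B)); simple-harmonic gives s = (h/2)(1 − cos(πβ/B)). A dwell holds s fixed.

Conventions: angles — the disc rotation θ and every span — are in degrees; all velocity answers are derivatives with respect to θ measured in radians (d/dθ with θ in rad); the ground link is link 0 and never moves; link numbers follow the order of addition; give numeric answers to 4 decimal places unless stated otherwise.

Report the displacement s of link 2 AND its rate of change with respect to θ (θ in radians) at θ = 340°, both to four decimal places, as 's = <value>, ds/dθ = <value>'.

seg 1 [0°–204.9°] dwell: s stays 0.0000
seg 2 [204.9°–248.6°] cycloidal, h=17: full span → s += 17 → s = 17.0000
seg 3 [248.6°–325.8°] dwell: s stays 17.0000
seg 4 [325.8°–360°] simple-harmonic, h=-17: θ=340° here. β=14.2, B=34.2. -17/2·(1 − cos(π·0.4152)) = -6.2624 → s = 10.7376
velocity in seg [325.8°–360°] (simple-harmonic), θ in radians: β = 14.2° = 0.2478 rad, B = 34.2° = 0.5969 rad; ds/dθ = (πh/(2B)) sin(πβ/B) = (π·(-17)/(2·0.5969)) sin(π·0.4152) = -43.158835 mm/rad

s = 10.7376, ds/dθ = -43.1588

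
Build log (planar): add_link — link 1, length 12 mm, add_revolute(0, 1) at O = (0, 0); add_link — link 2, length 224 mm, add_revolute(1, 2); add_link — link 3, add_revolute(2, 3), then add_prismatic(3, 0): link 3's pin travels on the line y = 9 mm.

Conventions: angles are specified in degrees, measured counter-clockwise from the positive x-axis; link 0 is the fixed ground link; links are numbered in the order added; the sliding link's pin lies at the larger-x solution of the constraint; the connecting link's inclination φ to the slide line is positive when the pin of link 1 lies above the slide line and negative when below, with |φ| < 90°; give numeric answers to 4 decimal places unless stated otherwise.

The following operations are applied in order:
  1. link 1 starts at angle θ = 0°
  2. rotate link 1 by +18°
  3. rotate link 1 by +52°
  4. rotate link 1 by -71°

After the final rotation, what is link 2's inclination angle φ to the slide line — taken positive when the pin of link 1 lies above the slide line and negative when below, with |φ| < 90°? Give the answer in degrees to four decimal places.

geometry: r = 12 mm, L = 224 mm, e = 9 mm; θ starts at 0°
rotate link 1 by +18°: θ ← 0° +18° = 18°
rotate link 1 by +52°: θ ← 18° +52° = 70°
rotate link 1 by -71°: θ ← 70° -71° = -1°
h = r sin θ − e = -0.209429 − 9 = -9.209429
sin φ = h / L = -9.209429 / 224 = -0.04111352
φ = arcsin(-0.04111352) = -2.356295°

-2.3563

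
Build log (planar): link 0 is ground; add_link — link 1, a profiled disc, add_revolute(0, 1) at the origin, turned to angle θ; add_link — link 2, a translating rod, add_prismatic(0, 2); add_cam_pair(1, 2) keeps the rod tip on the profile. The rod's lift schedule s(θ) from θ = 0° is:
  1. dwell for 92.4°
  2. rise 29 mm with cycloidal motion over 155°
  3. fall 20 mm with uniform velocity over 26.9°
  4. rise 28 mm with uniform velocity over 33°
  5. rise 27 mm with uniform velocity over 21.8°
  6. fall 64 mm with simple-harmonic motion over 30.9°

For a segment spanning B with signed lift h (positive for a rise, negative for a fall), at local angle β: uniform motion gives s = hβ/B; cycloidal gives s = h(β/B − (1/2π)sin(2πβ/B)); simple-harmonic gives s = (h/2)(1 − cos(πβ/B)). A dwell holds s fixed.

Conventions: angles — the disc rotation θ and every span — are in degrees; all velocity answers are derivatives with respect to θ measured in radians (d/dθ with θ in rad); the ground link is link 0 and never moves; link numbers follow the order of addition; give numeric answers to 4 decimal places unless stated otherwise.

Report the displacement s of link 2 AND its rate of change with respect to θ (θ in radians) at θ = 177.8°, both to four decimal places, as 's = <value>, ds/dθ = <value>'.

seg 1 [0°–92.4°] dwell: s stays 0.0000
seg 2 [92.4°–247.4°] cycloidal, h=29: θ=177.8° here. β=85.4, B=155. 29·(0.5510 − sin(2π·0.5510)/(2π)) = 17.4310 → s = 17.4310
velocity in seg [92.4°–247.4°] (cycloidal), θ in radians: β = 85.4° = 1.4905 rad, B = 155° = 2.7053 rad; ds/dθ = (h/B)(1 − cos(2πβ/B)) = (29/2.7053)(1 − cos(2π·0.5510)) = 20.894713 mm/rad

s = 17.4310, ds/dθ = 20.8947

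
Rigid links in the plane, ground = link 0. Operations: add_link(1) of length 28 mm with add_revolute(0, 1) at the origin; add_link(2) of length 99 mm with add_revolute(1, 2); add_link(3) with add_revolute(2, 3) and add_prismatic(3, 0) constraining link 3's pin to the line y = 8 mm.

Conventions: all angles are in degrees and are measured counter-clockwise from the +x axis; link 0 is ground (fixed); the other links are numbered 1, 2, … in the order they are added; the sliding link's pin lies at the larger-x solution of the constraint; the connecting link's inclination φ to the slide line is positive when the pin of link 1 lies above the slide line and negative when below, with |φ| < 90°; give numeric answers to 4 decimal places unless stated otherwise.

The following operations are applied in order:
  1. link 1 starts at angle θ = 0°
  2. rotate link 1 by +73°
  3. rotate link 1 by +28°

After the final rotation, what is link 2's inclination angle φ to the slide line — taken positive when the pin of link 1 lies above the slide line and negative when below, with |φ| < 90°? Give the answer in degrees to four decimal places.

geometry: r = 28 mm, L = 99 mm, e = 8 mm; θ starts at 0°
rotate link 1 by +73°: θ ← 0° +73° = 73°
rotate link 1 by +28°: θ ← 73° +28° = 101°
h = r sin θ − e = 27.485561 − 8 = 19.485561
sin φ = h / L = 19.485561 / 99 = 0.19682385
φ = arcsin(0.19682385) = 11.351288°

11.3513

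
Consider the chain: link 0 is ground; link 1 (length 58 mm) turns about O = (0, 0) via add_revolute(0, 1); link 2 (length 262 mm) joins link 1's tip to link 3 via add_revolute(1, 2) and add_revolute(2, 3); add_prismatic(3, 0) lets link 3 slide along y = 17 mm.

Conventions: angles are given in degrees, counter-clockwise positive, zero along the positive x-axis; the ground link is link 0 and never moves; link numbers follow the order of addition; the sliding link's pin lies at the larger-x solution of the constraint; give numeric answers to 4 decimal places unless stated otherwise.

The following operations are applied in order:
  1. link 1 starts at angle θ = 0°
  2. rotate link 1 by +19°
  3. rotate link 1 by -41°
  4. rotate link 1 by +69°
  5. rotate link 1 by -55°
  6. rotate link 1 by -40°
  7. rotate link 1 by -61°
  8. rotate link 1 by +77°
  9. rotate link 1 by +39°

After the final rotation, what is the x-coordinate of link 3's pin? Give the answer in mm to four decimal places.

geometry: r = 58 mm, L = 262 mm, e = 17 mm; θ starts at 0°
rotate link 1 by +19°: θ ← 0° +19° = 19°
rotate link 1 by -41°: θ ← 19° -41° = -22°
rotate link 1 by +69°: θ ← -22° +69° = 47°
rotate link 1 by -55°: θ ← 47° -55° = -8°
rotate link 1 by -40°: θ ← -8° -40° = -48°
rotate link 1 by -61°: θ ← -48° -61° = -109°
rotate link 1 by +77°: θ ← -109° +77° = -32°
rotate link 1 by +39°: θ ← -32° +39° = 7°
crank pin P = (r cos θ, r sin θ) = (57.567677, 7.068422)
h = r sin θ − e = 7.068422 − 17 = -9.931578
x = r cos θ + √(L² − h²) = 57.567677 + 261.811695 = 319.379372

319.3794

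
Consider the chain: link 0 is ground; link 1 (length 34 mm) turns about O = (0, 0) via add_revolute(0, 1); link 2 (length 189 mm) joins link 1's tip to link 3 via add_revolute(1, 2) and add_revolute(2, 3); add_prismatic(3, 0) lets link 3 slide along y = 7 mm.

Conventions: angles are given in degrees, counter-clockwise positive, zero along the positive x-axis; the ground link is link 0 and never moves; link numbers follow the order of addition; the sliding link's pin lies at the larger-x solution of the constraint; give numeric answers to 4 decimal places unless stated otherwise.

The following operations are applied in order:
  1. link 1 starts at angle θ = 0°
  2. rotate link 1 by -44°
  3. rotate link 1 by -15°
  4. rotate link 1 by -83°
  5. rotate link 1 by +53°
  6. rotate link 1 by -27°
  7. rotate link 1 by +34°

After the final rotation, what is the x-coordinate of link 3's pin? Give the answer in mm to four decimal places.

geometry: r = 34 mm, L = 189 mm, e = 7 mm; θ starts at 0°
rotate link 1 by -44°: θ ← 0° -44° = -44°
rotate link 1 by -15°: θ ← -44° -15° = -59°
rotate link 1 by -83°: θ ← -59° -83° = -142°
rotate link 1 by +53°: θ ← -142° +53° = -89°
rotate link 1 by -27°: θ ← -89° -27° = -116°
rotate link 1 by +34°: θ ← -116° +34° = -82°
crank pin P = (r cos θ, r sin θ) = (4.731885, -33.669114)
h = r sin θ − e = -33.669114 − 7 = -40.669114
x = r cos θ + √(L² − h²) = 4.731885 + 184.572542 = 189.304427

189.3044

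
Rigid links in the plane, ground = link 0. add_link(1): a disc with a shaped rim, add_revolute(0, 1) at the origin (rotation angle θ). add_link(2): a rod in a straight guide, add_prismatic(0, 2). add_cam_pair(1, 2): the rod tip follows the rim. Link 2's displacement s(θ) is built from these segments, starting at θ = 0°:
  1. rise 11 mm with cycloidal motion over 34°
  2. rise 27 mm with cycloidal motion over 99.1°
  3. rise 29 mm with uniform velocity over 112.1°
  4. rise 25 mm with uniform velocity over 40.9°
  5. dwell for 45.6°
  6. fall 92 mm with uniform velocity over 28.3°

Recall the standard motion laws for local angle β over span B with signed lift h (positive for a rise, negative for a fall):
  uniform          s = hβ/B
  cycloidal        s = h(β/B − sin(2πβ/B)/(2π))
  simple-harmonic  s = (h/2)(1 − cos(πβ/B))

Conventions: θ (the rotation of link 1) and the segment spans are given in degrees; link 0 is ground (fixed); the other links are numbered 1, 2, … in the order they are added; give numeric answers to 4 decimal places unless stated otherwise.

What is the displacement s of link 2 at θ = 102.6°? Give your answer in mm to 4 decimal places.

segment 1 (0° to 34°, cycloidal, h = 11) is passed completely: s = 0.0000 + (11) = 11.0000
θ = 102.6° falls in segment 2 (34° to 133.1°, cycloidal, h = 27): β = 102.6 − 34 = 68.6°, B = 99.1°; Δs = 27·(0.6922 − sin(2π·0.6922)/(2π)) = 22.7074; s = 11.0000 + 22.7074 = 33.7074

33.7074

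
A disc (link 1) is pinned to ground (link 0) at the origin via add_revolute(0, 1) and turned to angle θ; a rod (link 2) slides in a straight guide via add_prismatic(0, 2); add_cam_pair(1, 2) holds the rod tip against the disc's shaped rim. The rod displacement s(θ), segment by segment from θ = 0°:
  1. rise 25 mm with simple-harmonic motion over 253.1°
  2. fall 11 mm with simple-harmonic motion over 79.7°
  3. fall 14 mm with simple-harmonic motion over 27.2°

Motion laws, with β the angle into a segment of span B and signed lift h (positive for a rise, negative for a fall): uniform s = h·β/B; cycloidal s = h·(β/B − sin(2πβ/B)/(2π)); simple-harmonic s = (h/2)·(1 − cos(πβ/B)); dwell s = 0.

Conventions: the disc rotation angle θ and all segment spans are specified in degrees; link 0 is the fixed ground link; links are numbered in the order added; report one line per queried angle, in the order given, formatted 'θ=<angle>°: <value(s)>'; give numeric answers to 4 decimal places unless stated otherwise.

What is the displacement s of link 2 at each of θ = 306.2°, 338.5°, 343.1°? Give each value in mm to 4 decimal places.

segment 1 (0° to 253.1°, simple-harmonic, h = 25) is passed completely: s = 0.0000 + (25) = 25.0000
θ = 306.2° falls in segment 2 (253.1° to 332.8°, simple-harmonic, h = -11): β = 306.2 − 253.1 = 53.1°, B = 79.7°; Δs = -11/2·(1 − cos(π·0.6662)) = -8.2437; s = 25.0000 − 8.2437 = 16.7563
segment 2 (253.1° to 332.8°, simple-harmonic, h = -11) is passed completely: s = 25.0000 + (-11) = 14.0000
θ = 338.5° falls in segment 3 (332.8° to 360°, simple-harmonic, h = -14): β = 338.5 − 332.8 = 5.7°, B = 27.2°; Δs = -14/2·(1 − cos(π·0.2096)) = -1.4630; s = 14.0000 − 1.4630 = 12.5370
θ = 343.1° falls in segment 3 (332.8° to 360°, simple-harmonic, h = -14): β = 343.1 − 332.8 = 10.3°, B = 27.2°; Δs = -14/2·(1 − cos(π·0.3787)) = -4.3961; s = 14.0000 − 4.3961 = 9.6039

θ=306.2°: 16.7563
θ=338.5°: 12.5370
θ=343.1°: 9.6039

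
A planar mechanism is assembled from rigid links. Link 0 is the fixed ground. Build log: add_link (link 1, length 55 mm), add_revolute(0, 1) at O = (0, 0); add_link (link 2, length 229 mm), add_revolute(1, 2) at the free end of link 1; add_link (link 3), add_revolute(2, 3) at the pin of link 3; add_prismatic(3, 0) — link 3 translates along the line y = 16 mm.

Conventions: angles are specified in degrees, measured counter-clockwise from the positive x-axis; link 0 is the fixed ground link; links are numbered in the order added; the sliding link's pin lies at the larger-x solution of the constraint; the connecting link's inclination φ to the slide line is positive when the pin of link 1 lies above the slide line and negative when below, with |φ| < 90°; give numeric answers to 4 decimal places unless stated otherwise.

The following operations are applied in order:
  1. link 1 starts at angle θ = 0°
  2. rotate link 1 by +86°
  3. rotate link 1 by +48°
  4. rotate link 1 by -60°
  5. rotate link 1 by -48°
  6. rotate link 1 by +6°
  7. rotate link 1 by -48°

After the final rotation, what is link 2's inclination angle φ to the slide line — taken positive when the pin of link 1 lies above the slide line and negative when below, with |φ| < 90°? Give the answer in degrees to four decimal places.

geometry: r = 55 mm, L = 229 mm, e = 16 mm; θ starts at 0°
rotate link 1 by +86°: θ ← 0° +86° = 86°
rotate link 1 by +48°: θ ← 86° +48° = 134°
rotate link 1 by -60°: θ ← 134° -60° = 74°
rotate link 1 by -48°: θ ← 74° -48° = 26°
rotate link 1 by +6°: θ ← 26° +6° = 32°
rotate link 1 by -48°: θ ← 32° -48° = -16°
h = r sin θ − e = -15.160055 − 16 = -31.160055
sin φ = h / L = -31.160055 / 229 = -0.13607011
φ = arcsin(-0.13607011) = -7.820504°

-7.8205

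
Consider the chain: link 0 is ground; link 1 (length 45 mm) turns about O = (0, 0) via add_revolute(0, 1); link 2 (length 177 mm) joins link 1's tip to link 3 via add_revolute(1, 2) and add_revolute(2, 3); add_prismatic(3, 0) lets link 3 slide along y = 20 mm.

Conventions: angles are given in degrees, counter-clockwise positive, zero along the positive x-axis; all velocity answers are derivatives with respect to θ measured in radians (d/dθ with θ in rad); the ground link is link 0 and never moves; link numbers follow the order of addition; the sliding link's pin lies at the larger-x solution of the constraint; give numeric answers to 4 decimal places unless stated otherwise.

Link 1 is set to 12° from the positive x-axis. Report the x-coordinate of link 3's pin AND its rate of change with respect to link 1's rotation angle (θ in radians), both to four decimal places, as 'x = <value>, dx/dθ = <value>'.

geometry: r = 45 mm, L = 177 mm, e = 20 mm
crank pin P = (r cos θ, r sin θ) = (44.016642, 9.356026)
h = r sin θ − e = 9.356026 − 20 = -10.643974
x = r cos θ + √(L² − h²) = 44.016642 + 176.679670 = 220.696312
dx/dθ = −r sin θ − h·r cos θ/√(L² − h²) (θ in radians; h = -10.643974) = -6.704267

x = 220.6963, dx/dθ = -6.7043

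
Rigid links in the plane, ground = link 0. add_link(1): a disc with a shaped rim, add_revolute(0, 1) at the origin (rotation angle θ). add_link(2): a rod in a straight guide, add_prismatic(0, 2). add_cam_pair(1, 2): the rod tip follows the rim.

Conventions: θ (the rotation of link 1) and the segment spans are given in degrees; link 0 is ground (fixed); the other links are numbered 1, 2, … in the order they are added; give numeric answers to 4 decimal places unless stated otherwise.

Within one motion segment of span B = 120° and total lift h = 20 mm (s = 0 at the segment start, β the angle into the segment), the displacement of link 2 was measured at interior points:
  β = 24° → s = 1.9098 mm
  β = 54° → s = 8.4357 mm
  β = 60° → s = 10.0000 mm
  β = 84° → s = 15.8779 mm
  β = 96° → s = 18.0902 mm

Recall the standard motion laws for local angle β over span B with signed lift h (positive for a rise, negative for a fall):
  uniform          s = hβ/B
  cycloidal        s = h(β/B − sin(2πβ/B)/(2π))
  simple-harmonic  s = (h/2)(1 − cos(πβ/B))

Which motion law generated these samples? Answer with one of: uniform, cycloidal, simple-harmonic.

candidates at β/B = r: uniform s = h·r (linear in β); cycloidal s = h·(r − sin(2πr)/(2π)); simple-harmonic s = (h/2)(1 − cos(πr))
β=24°: printed 1.9098 | uniform 4.0000, cycloidal 0.9727, simple-harmonic 1.9098
β=54°: printed 8.4357 | uniform 9.0000, cycloidal 8.0164, simple-harmonic 8.4357
β=60°: printed 10.0000 | uniform 10.0000, cycloidal 10.0000, simple-harmonic 10.0000
β=84°: printed 15.8779 | uniform 14.0000, cycloidal 17.0273, simple-harmonic 15.8779
β=96°: printed 18.0902 | uniform 16.0000, cycloidal 19.0273, simple-harmonic 18.0902
only one law matches every sample → simple-harmonic

simple-harmonic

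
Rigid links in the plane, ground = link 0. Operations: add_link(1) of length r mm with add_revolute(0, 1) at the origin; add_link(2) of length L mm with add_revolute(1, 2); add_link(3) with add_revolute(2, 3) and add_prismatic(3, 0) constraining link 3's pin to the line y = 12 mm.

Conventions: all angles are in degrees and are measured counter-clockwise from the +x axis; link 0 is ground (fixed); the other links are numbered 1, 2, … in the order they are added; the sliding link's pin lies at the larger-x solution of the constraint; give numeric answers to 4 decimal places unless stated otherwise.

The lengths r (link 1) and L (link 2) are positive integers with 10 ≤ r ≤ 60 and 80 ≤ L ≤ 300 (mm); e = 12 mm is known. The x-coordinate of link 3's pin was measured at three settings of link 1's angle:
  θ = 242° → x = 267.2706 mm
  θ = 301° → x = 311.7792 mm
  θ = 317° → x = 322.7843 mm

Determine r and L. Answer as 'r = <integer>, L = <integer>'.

constraint per measurement: (x − r cos θ)² + (r sin θ − e)² = L²
subtracting the θ₁ and θ₂ equations cancels the r² and L² terms:
r = (x₁² − x₂²) / (2[(x₁cos θ₁ + e sin θ₁) − (x₂cos θ₂ + e sin θ₂)]) = 45.0000 → r = 45
L² = (x₁ − r cos θ₁)² + (r sin θ₁ − e)² = 85848.9922 → L = 293.0000 → L = 293
check at θ₃=317°: x = 322.7843 (printed 322.7843) ✓

r = 45, L = 293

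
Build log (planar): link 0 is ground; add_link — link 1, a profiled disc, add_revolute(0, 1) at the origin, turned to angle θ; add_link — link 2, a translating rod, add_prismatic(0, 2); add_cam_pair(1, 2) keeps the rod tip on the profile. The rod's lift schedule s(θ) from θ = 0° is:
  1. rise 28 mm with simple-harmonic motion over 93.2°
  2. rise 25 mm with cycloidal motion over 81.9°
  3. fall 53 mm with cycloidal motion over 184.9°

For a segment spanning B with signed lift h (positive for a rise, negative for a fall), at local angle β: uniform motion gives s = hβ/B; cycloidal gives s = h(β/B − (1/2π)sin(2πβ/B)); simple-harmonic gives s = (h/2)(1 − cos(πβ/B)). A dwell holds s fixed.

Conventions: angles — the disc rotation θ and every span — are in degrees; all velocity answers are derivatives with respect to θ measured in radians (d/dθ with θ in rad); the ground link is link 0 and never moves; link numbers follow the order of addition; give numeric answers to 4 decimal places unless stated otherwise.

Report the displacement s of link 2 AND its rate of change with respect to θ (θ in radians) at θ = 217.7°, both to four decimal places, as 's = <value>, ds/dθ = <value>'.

seg 1 [0°–93.2°] simple-harmonic, h=28: full span → s += 28 → s = 28.0000
seg 2 [93.2°–175.1°] cycloidal, h=25: full span → s += 25 → s = 53.0000
seg 3 [175.1°–360°] cycloidal, h=-53: θ=217.7° here. β=42.6, B=184.9. -53·(0.2304 − sin(2π·0.2304)/(2π)) = -3.8396 → s = 49.1604
velocity in seg [175.1°–360°] (cycloidal), θ in radians: β = 42.6° = 0.7435 rad, B = 184.9° = 3.2271 rad; ds/dθ = (h/B)(1 − cos(2πβ/B)) = ((-53)/3.2271)(1 − cos(2π·0.2304)) = -14.405379 mm/rad

s = 49.1604, ds/dθ = -14.4054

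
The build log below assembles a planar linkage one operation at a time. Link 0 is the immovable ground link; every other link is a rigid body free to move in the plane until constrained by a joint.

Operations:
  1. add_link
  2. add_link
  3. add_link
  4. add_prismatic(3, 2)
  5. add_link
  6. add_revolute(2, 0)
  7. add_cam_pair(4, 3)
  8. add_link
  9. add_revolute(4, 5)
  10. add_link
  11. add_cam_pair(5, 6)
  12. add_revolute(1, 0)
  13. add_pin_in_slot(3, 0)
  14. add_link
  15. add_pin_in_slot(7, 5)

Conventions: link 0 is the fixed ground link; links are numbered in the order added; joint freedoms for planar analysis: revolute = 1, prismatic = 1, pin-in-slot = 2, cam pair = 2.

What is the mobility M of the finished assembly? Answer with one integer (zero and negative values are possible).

link 0 = ground. State L|J1|J2 = 1|0|0
+link1  2|0|0
+link2  3|0|0
+link3  4|0|0
P(3,2) f=1→J1  4|1|0
+link4  5|1|0
R(2,0) f=1→J1  5|2|0
C(4,3) f=2→J2  5|2|1
+link5  6|2|1
R(4,5) f=1→J1  6|3|1
+link6  7|3|1
C(5,6) f=2→J2  7|3|2
R(1,0) f=1→J1  7|4|2
PS(3,0) f=2→J2  7|4|3
+link7  8|4|3
PS(7,5) f=2→J2  8|4|4
M = 3(8−1)−2·4−4 = 21−8−4 = 9

M = 9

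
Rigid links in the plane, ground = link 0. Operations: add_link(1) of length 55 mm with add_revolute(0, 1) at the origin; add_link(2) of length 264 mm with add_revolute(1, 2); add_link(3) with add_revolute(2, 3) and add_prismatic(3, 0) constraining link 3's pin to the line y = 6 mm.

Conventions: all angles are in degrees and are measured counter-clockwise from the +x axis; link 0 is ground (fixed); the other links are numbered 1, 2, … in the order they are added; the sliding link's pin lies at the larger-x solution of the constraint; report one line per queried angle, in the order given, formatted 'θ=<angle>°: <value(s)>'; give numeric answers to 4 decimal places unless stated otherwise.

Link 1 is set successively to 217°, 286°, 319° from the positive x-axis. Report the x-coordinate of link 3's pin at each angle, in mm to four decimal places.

geometry: r = 55 mm, L = 264 mm, e = 6 mm
θ=217°: crank pin P = (r cos θ, r sin θ) = (-43.924953, -33.099826)
θ=217°: h = r sin θ − e = -33.099826 − 6 = -39.099826
θ=217°: x = r cos θ + √(L² − h²) = -43.924953 + 261.088498 = 217.163545
θ=286°: crank pin P = (r cos θ, r sin θ) = (15.160055, -52.869393)
θ=286°: h = r sin θ − e = -52.869393 − 6 = -58.869393
θ=286°: x = r cos θ + √(L² − h²) = 15.160055 + 257.352666 = 272.512720
θ=319°: crank pin P = (r cos θ, r sin θ) = (41.509027, -36.083247)
θ=319°: h = r sin θ − e = -36.083247 − 6 = -42.083247
θ=319°: x = r cos θ + √(L² − h²) = 41.509027 + 260.624251 = 302.133278

θ=217°: 217.1635
θ=286°: 272.5127
θ=319°: 302.1333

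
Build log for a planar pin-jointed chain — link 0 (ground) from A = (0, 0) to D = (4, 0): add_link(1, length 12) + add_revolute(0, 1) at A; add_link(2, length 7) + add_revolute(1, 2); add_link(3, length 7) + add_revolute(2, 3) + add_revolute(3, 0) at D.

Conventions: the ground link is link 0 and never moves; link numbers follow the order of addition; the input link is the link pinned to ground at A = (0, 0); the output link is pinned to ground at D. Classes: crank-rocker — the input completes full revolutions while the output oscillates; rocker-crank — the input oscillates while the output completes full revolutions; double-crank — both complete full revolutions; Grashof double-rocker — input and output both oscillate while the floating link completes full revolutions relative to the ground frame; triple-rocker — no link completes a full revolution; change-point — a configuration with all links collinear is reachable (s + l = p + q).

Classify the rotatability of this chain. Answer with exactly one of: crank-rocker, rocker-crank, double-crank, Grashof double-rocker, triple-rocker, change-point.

lengths: ground=4, input=12, coupler=7, output=7
sorted: s=4 (shortest), l=12 (longest), p+q=14
s + l = 16 vs p + q = 14
s + l > p + q → non-Grashof → no link fully rotates → triple-rocker

triple-rocker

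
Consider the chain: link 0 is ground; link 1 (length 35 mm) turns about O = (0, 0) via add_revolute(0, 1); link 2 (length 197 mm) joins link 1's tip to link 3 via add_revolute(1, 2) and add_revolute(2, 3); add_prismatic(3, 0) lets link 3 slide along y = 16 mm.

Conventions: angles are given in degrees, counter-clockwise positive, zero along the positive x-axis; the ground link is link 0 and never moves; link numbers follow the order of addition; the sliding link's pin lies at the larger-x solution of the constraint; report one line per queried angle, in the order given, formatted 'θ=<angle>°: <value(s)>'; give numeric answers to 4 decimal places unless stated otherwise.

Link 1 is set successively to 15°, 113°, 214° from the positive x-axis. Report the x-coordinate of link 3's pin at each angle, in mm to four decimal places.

geometry: r = 35 mm, L = 197 mm, e = 16 mm
θ=15°: crank pin P = (r cos θ, r sin θ) = (33.807404, 9.058667)
θ=15°: h = r sin θ − e = 9.058667 − 16 = -6.941333
θ=15°: x = r cos θ + √(L² − h²) = 33.807404 + 196.877672 = 230.685076
θ=113°: crank pin P = (r cos θ, r sin θ) = (-13.675589, 32.217670)
θ=113°: h = r sin θ − e = 32.217670 − 16 = 16.217670
θ=113°: x = r cos θ + √(L² − h²) = -13.675589 + 196.331320 = 182.655730
θ=214°: crank pin P = (r cos θ, r sin θ) = (-29.016315, -19.571752)
θ=214°: h = r sin θ − e = -19.571752 − 16 = -35.571752
θ=214°: x = r cos θ + √(L² − h²) = -29.016315 + 193.761840 = 164.745525

θ=15°: 230.6851
θ=113°: 182.6557
θ=214°: 164.7455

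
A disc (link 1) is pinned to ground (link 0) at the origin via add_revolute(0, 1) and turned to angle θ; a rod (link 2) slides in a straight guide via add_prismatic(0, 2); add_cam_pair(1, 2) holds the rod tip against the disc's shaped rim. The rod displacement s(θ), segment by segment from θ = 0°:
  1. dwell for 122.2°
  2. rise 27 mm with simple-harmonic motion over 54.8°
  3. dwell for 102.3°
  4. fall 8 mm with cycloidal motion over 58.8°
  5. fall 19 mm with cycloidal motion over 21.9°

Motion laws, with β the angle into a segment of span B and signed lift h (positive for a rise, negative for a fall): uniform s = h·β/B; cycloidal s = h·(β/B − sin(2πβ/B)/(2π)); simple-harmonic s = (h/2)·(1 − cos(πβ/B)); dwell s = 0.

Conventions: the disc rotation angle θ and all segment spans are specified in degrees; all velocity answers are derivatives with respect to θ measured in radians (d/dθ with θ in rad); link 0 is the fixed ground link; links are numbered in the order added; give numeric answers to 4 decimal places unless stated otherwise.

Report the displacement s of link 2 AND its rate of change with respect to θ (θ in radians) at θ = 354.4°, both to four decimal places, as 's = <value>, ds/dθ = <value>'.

segment 1 (0° to 122.2°, dwell): s unchanged at 0.0000
segment 2 (122.2° to 177°, simple-harmonic, h = 27) is passed completely: s = 0.0000 + (27) = 27.0000
segment 3 (177° to 279.3°, dwell): s unchanged at 27.0000
segment 4 (279.3° to 338.1°, cycloidal, h = -8) is passed completely: s = 27.0000 + (-8) = 19.0000
θ = 354.4° falls in segment 5 (338.1° to 360°, cycloidal, h = -19): β = 354.4 − 338.1 = 16.3°, B = 21.9°; Δs = -19·(0.7443 − sin(2π·0.7443)/(2π)) = -17.1636; s = 19.0000 − 17.1636 = 1.8364
velocity in seg [338.1°–360°] (cycloidal), θ in radians: β = 16.3° = 0.2845 rad, B = 21.9° = 0.3822 rad; ds/dθ = (h/B)(1 − cos(2πβ/B)) = ((-19)/0.3822)(1 − cos(2π·0.7443)) = -51.490983 mm/rad

s = 1.8364, ds/dθ = -51.4910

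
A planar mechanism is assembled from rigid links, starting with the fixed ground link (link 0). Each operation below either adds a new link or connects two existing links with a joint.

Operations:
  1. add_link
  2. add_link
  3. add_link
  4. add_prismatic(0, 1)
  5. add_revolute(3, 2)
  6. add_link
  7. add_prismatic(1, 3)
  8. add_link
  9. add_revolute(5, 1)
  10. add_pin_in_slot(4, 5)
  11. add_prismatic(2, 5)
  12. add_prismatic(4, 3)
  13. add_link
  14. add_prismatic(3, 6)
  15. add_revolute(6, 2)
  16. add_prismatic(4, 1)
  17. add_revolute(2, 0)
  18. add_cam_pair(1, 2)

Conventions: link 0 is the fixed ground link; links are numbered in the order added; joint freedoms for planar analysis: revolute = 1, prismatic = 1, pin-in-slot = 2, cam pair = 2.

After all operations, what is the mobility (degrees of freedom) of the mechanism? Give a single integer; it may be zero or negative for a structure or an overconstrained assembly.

ground; <1,0,0>
#1 <2,0,0>
#2 <3,0,0>
#3 <4,0,0>
P:0↔1 J1 <4,1,0>
R:3↔2 J1 <4,2,0>
#4 <5,2,0>
P:1↔3 J1 <5,3,0>
#5 <6,3,0>
R:5↔1 J1 <6,4,0>
PS:4↔5 J2 <6,4,1>
P:2↔5 J1 <6,5,1>
P:4↔3 J1 <6,6,1>
#6 <7,6,1>
P:3↔6 J1 <7,7,1>
R:6↔2 J1 <7,8,1>
P:4↔1 J1 <7,9,1>
R:2↔0 J1 <7,10,1>
C:1↔2 J2 <7,10,2>
3×6 − 2×10 − 1×2 = -4

M = -4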